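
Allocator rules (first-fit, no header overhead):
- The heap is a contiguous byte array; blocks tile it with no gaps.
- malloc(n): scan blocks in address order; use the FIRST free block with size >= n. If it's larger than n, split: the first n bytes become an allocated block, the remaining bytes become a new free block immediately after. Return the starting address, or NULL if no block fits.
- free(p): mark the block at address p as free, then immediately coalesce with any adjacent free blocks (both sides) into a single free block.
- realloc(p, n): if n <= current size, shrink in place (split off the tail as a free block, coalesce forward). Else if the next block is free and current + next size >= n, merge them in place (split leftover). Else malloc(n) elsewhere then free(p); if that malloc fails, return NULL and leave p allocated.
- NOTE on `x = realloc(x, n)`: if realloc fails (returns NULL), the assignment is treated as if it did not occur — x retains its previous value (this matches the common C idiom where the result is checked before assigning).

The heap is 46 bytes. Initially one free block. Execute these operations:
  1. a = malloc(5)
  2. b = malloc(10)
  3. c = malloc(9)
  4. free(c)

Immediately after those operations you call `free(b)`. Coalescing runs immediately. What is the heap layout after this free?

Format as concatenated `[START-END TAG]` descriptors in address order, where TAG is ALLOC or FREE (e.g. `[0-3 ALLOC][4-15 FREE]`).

Op 1: a = malloc(5) -> a = 0; heap: [0-4 ALLOC][5-45 FREE]
Op 2: b = malloc(10) -> b = 5; heap: [0-4 ALLOC][5-14 ALLOC][15-45 FREE]
Op 3: c = malloc(9) -> c = 15; heap: [0-4 ALLOC][5-14 ALLOC][15-23 ALLOC][24-45 FREE]
Op 4: free(c) -> (freed c); heap: [0-4 ALLOC][5-14 ALLOC][15-45 FREE]
free(b): b = 5 -> block [5-14 ALLOC]; mark free, coalesce with adjacent free neighbors -> [0-4 ALLOC][5-45 FREE]

Answer: [0-4 ALLOC][5-45 FREE]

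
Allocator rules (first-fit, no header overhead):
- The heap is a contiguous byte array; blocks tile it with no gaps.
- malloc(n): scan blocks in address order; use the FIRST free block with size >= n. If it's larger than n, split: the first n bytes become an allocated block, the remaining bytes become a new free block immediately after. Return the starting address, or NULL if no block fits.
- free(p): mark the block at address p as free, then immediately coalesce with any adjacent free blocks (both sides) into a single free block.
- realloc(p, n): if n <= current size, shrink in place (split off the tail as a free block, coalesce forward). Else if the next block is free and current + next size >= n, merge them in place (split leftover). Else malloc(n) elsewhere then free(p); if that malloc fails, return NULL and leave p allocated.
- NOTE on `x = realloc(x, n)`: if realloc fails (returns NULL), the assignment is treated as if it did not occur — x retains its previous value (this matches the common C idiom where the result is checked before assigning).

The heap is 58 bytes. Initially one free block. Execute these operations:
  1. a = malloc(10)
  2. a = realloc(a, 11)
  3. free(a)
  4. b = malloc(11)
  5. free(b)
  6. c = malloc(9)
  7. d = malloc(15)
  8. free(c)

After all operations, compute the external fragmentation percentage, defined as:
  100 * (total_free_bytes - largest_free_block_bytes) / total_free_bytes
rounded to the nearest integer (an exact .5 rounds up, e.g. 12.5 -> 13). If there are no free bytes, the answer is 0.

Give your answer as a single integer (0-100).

Op 1: a = malloc(10) -> a = 0; heap: [0-9 ALLOC][10-57 FREE]
Op 2: a = realloc(a, 11) -> a = 0; heap: [0-10 ALLOC][11-57 FREE]
Op 3: free(a) -> (freed a); heap: [0-57 FREE]
Op 4: b = malloc(11) -> b = 0; heap: [0-10 ALLOC][11-57 FREE]
Op 5: free(b) -> (freed b); heap: [0-57 FREE]
Op 6: c = malloc(9) -> c = 0; heap: [0-8 ALLOC][9-57 FREE]
Op 7: d = malloc(15) -> d = 9; heap: [0-8 ALLOC][9-23 ALLOC][24-57 FREE]
Op 8: free(c) -> (freed c); heap: [0-8 FREE][9-23 ALLOC][24-57 FREE]
Free blocks: [9 34] total_free=43 largest=34 -> 100*(43-34)/43 = 900/43 ≈ 20.930 -> rounds to 21

Answer: 21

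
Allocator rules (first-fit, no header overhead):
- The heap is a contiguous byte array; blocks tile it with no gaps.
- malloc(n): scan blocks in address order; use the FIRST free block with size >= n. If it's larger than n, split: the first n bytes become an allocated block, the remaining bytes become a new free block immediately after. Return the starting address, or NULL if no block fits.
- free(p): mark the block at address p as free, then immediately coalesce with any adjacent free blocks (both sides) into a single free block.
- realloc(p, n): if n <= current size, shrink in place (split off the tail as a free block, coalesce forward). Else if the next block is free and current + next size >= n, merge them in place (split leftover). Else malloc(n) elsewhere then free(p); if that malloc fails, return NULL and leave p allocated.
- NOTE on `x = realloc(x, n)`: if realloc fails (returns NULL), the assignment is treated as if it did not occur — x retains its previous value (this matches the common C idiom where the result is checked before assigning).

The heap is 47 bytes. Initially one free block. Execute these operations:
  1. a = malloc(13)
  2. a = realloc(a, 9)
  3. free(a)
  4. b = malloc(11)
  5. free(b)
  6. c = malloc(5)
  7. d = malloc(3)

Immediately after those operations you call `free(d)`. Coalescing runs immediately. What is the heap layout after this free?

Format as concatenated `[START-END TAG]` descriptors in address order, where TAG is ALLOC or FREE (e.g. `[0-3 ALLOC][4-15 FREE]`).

Answer: [0-4 ALLOC][5-46 FREE]

Derivation:
Op 1: a = malloc(13) -> a = 0; heap: [0-12 ALLOC][13-46 FREE]
Op 2: a = realloc(a, 9) -> a = 0; heap: [0-8 ALLOC][9-46 FREE]
Op 3: free(a) -> (freed a); heap: [0-46 FREE]
Op 4: b = malloc(11) -> b = 0; heap: [0-10 ALLOC][11-46 FREE]
Op 5: free(b) -> (freed b); heap: [0-46 FREE]
Op 6: c = malloc(5) -> c = 0; heap: [0-4 ALLOC][5-46 FREE]
Op 7: d = malloc(3) -> d = 5; heap: [0-4 ALLOC][5-7 ALLOC][8-46 FREE]
free(d): d = 5 -> block [5-7 ALLOC]; mark free, coalesce with adjacent free neighbors -> [0-4 ALLOC][5-46 FREE]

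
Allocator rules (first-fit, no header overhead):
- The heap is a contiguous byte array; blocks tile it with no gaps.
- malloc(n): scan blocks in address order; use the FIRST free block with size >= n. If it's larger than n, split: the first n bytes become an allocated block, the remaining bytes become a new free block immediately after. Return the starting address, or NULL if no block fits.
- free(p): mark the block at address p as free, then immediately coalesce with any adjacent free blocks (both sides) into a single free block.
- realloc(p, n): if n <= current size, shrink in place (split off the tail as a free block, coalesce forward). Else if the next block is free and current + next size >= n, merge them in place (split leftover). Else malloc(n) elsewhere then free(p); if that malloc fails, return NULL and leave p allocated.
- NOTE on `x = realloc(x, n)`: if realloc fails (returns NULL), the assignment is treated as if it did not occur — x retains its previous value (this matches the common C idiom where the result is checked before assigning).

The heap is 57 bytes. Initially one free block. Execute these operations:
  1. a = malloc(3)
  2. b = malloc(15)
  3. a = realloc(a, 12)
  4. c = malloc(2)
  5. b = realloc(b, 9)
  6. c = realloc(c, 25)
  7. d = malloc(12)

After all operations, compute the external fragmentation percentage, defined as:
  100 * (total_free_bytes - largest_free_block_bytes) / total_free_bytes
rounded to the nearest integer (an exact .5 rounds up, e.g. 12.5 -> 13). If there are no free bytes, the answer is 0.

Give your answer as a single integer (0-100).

Op 1: a = malloc(3) -> a = 0; heap: [0-2 ALLOC][3-56 FREE]
Op 2: b = malloc(15) -> b = 3; heap: [0-2 ALLOC][3-17 ALLOC][18-56 FREE]
Op 3: a = realloc(a, 12) -> a = 18; heap: [0-2 FREE][3-17 ALLOC][18-29 ALLOC][30-56 FREE]
Op 4: c = malloc(2) -> c = 0; heap: [0-1 ALLOC][2-2 FREE][3-17 ALLOC][18-29 ALLOC][30-56 FREE]
Op 5: b = realloc(b, 9) -> b = 3; heap: [0-1 ALLOC][2-2 FREE][3-11 ALLOC][12-17 FREE][18-29 ALLOC][30-56 FREE]
Op 6: c = realloc(c, 25) -> c = 30; heap: [0-2 FREE][3-11 ALLOC][12-17 FREE][18-29 ALLOC][30-54 ALLOC][55-56 FREE]
Op 7: d = malloc(12) -> d = NULL; heap: [0-2 FREE][3-11 ALLOC][12-17 FREE][18-29 ALLOC][30-54 ALLOC][55-56 FREE]
Free blocks: [3 6 2] total_free=11 largest=6 -> 100*(11-6)/11 = 500/11 ≈ 45.455 -> rounds to 45

Answer: 45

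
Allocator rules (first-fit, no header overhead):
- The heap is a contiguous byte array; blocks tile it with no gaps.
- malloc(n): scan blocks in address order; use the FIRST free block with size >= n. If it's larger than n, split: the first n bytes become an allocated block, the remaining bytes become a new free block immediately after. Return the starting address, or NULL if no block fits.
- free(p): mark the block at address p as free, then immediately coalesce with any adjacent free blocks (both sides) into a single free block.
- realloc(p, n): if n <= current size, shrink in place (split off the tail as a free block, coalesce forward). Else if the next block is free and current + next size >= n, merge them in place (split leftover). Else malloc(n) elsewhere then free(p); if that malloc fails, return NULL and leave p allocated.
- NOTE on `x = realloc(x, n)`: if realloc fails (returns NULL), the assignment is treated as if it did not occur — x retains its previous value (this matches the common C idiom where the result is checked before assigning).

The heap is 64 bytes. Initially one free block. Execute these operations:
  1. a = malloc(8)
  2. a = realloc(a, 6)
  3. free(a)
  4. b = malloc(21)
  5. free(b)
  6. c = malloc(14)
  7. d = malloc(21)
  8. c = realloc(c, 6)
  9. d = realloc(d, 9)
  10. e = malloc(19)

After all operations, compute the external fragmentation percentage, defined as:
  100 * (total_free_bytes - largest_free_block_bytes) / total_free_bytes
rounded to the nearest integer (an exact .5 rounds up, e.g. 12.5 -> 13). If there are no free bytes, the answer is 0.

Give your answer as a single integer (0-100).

Answer: 27

Derivation:
Op 1: a = malloc(8) -> a = 0; heap: [0-7 ALLOC][8-63 FREE]
Op 2: a = realloc(a, 6) -> a = 0; heap: [0-5 ALLOC][6-63 FREE]
Op 3: free(a) -> (freed a); heap: [0-63 FREE]
Op 4: b = malloc(21) -> b = 0; heap: [0-20 ALLOC][21-63 FREE]
Op 5: free(b) -> (freed b); heap: [0-63 FREE]
Op 6: c = malloc(14) -> c = 0; heap: [0-13 ALLOC][14-63 FREE]
Op 7: d = malloc(21) -> d = 14; heap: [0-13 ALLOC][14-34 ALLOC][35-63 FREE]
Op 8: c = realloc(c, 6) -> c = 0; heap: [0-5 ALLOC][6-13 FREE][14-34 ALLOC][35-63 FREE]
Op 9: d = realloc(d, 9) -> d = 14; heap: [0-5 ALLOC][6-13 FREE][14-22 ALLOC][23-63 FREE]
Op 10: e = malloc(19) -> e = 23; heap: [0-5 ALLOC][6-13 FREE][14-22 ALLOC][23-41 ALLOC][42-63 FREE]
Free blocks: [8 22] total_free=30 largest=22 -> 100*(30-22)/30 = 800/30 ≈ 26.667 -> rounds to 27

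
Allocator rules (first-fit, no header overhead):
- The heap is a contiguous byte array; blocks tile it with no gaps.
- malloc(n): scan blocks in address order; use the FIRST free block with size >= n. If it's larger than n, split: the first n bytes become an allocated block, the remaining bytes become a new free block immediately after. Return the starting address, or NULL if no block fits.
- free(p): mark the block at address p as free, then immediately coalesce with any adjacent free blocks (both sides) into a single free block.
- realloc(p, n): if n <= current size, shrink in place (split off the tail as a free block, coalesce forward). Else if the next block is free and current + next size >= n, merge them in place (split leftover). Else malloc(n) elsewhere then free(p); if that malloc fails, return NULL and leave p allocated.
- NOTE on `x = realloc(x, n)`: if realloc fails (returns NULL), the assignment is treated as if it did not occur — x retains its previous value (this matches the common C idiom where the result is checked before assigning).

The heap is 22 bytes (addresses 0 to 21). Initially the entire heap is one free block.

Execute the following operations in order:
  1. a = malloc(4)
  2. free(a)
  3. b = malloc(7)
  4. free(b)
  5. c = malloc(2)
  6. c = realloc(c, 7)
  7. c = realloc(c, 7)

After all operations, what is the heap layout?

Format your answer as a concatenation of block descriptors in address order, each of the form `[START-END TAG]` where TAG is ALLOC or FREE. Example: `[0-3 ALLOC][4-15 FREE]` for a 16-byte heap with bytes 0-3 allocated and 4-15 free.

Op 1: a = malloc(4) -> a = 0; heap: [0-3 ALLOC][4-21 FREE]
Op 2: free(a) -> (freed a); heap: [0-21 FREE]
Op 3: b = malloc(7) -> b = 0; heap: [0-6 ALLOC][7-21 FREE]
Op 4: free(b) -> (freed b); heap: [0-21 FREE]
Op 5: c = malloc(2) -> c = 0; heap: [0-1 ALLOC][2-21 FREE]
Op 6: c = realloc(c, 7) -> c = 0; heap: [0-6 ALLOC][7-21 FREE]
Op 7: c = realloc(c, 7) -> c = 0; heap: [0-6 ALLOC][7-21 FREE]

Answer: [0-6 ALLOC][7-21 FREE]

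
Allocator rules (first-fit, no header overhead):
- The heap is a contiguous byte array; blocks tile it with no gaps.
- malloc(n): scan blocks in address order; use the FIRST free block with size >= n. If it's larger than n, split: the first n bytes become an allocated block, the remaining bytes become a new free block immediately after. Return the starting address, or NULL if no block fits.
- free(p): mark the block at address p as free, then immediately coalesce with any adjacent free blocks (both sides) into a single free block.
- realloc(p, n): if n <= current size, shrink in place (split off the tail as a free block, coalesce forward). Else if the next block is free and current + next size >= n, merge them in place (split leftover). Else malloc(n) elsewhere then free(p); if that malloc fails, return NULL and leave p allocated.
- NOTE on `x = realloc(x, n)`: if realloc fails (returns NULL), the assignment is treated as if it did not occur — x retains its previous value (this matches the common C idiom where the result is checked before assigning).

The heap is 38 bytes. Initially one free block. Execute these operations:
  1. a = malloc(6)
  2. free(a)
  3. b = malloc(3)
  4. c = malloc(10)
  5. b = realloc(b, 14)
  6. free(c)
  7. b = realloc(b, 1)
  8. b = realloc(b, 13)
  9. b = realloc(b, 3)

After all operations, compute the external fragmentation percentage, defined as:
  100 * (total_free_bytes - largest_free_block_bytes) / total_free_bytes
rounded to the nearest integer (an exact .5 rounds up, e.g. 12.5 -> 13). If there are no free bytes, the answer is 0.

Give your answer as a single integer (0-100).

Answer: 37

Derivation:
Op 1: a = malloc(6) -> a = 0; heap: [0-5 ALLOC][6-37 FREE]
Op 2: free(a) -> (freed a); heap: [0-37 FREE]
Op 3: b = malloc(3) -> b = 0; heap: [0-2 ALLOC][3-37 FREE]
Op 4: c = malloc(10) -> c = 3; heap: [0-2 ALLOC][3-12 ALLOC][13-37 FREE]
Op 5: b = realloc(b, 14) -> b = 13; heap: [0-2 FREE][3-12 ALLOC][13-26 ALLOC][27-37 FREE]
Op 6: free(c) -> (freed c); heap: [0-12 FREE][13-26 ALLOC][27-37 FREE]
Op 7: b = realloc(b, 1) -> b = 13; heap: [0-12 FREE][13-13 ALLOC][14-37 FREE]
Op 8: b = realloc(b, 13) -> b = 13; heap: [0-12 FREE][13-25 ALLOC][26-37 FREE]
Op 9: b = realloc(b, 3) -> b = 13; heap: [0-12 FREE][13-15 ALLOC][16-37 FREE]
Free blocks: [13 22] total_free=35 largest=22 -> 100*(35-22)/35 = 1300/35 ≈ 37.143 -> rounds to 37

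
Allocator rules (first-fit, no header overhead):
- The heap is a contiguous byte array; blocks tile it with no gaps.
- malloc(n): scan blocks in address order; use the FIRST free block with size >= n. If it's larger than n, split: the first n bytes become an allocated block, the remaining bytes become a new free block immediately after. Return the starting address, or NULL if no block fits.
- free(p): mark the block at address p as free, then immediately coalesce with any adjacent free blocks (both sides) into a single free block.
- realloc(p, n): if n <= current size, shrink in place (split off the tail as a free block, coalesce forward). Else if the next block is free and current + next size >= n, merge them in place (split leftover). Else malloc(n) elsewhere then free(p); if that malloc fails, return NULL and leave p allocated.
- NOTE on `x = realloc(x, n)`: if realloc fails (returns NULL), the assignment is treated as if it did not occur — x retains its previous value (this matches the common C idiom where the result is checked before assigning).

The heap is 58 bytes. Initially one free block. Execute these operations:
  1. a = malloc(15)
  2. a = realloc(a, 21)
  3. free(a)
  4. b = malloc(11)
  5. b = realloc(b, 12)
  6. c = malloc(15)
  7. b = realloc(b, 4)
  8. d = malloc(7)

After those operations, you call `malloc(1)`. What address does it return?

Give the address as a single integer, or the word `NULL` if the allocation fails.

Answer: 11

Derivation:
Op 1: a = malloc(15) -> a = 0; heap: [0-14 ALLOC][15-57 FREE]
Op 2: a = realloc(a, 21) -> a = 0; heap: [0-20 ALLOC][21-57 FREE]
Op 3: free(a) -> (freed a); heap: [0-57 FREE]
Op 4: b = malloc(11) -> b = 0; heap: [0-10 ALLOC][11-57 FREE]
Op 5: b = realloc(b, 12) -> b = 0; heap: [0-11 ALLOC][12-57 FREE]
Op 6: c = malloc(15) -> c = 12; heap: [0-11 ALLOC][12-26 ALLOC][27-57 FREE]
Op 7: b = realloc(b, 4) -> b = 0; heap: [0-3 ALLOC][4-11 FREE][12-26 ALLOC][27-57 FREE]
Op 8: d = malloc(7) -> d = 4; heap: [0-3 ALLOC][4-10 ALLOC][11-11 FREE][12-26 ALLOC][27-57 FREE]
malloc(1): first-fit scan over [0-3 ALLOC][4-10 ALLOC][11-11 FREE][12-26 ALLOC][27-57 FREE] -> 11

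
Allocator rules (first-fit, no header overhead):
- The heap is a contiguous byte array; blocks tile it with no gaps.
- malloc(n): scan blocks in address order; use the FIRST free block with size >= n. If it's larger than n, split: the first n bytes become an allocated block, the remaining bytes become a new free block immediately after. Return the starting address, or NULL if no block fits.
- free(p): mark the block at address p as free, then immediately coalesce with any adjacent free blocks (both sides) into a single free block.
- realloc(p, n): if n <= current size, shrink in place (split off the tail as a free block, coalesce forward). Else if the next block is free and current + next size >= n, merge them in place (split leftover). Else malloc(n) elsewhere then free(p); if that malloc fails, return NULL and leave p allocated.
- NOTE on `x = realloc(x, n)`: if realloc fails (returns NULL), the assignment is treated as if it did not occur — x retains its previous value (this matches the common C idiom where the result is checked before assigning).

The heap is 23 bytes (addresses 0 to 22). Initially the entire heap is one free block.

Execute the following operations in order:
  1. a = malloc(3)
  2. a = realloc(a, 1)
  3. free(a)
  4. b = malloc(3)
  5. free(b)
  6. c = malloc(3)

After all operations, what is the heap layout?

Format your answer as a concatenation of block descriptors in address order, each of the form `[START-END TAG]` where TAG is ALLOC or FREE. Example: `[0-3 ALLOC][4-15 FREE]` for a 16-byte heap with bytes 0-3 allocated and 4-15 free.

Answer: [0-2 ALLOC][3-22 FREE]

Derivation:
Op 1: a = malloc(3) -> a = 0; heap: [0-2 ALLOC][3-22 FREE]
Op 2: a = realloc(a, 1) -> a = 0; heap: [0-0 ALLOC][1-22 FREE]
Op 3: free(a) -> (freed a); heap: [0-22 FREE]
Op 4: b = malloc(3) -> b = 0; heap: [0-2 ALLOC][3-22 FREE]
Op 5: free(b) -> (freed b); heap: [0-22 FREE]
Op 6: c = malloc(3) -> c = 0; heap: [0-2 ALLOC][3-22 FREE]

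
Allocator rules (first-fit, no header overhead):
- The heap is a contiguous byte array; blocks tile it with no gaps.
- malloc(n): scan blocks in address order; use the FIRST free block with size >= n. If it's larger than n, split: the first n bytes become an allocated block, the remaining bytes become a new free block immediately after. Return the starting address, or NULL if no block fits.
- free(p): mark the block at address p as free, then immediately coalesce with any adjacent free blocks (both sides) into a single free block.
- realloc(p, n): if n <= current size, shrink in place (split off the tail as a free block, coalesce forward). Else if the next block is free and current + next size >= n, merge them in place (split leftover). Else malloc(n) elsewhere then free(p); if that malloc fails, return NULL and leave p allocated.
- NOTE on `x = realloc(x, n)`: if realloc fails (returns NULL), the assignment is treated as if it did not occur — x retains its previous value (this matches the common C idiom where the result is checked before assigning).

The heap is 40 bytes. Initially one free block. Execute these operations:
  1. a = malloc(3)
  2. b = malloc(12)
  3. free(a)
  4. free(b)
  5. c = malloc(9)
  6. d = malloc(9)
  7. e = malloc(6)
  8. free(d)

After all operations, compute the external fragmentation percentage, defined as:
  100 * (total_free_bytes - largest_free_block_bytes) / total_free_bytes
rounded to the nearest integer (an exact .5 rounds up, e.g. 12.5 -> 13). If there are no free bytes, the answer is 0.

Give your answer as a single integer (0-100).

Op 1: a = malloc(3) -> a = 0; heap: [0-2 ALLOC][3-39 FREE]
Op 2: b = malloc(12) -> b = 3; heap: [0-2 ALLOC][3-14 ALLOC][15-39 FREE]
Op 3: free(a) -> (freed a); heap: [0-2 FREE][3-14 ALLOC][15-39 FREE]
Op 4: free(b) -> (freed b); heap: [0-39 FREE]
Op 5: c = malloc(9) -> c = 0; heap: [0-8 ALLOC][9-39 FREE]
Op 6: d = malloc(9) -> d = 9; heap: [0-8 ALLOC][9-17 ALLOC][18-39 FREE]
Op 7: e = malloc(6) -> e = 18; heap: [0-8 ALLOC][9-17 ALLOC][18-23 ALLOC][24-39 FREE]
Op 8: free(d) -> (freed d); heap: [0-8 ALLOC][9-17 FREE][18-23 ALLOC][24-39 FREE]
Free blocks: [9 16] total_free=25 largest=16 -> 100*(25-16)/25 = 900/25 = 36

Answer: 36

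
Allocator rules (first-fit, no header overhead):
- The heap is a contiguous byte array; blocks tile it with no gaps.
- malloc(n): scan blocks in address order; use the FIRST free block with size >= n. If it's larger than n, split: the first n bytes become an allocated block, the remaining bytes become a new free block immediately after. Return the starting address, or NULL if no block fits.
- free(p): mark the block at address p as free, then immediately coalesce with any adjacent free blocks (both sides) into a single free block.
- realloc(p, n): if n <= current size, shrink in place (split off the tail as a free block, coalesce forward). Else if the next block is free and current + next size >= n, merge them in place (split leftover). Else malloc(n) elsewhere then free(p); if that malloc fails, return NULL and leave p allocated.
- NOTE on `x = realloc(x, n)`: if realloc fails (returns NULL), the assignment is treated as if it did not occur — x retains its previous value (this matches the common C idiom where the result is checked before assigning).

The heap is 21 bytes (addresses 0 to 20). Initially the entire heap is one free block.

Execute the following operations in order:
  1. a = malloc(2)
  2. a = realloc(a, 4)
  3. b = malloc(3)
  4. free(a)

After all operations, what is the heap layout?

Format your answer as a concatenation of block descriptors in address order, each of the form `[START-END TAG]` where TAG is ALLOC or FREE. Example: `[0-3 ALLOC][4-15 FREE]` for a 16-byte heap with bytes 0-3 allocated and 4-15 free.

Op 1: a = malloc(2) -> a = 0; heap: [0-1 ALLOC][2-20 FREE]
Op 2: a = realloc(a, 4) -> a = 0; heap: [0-3 ALLOC][4-20 FREE]
Op 3: b = malloc(3) -> b = 4; heap: [0-3 ALLOC][4-6 ALLOC][7-20 FREE]
Op 4: free(a) -> (freed a); heap: [0-3 FREE][4-6 ALLOC][7-20 FREE]

Answer: [0-3 FREE][4-6 ALLOC][7-20 FREE]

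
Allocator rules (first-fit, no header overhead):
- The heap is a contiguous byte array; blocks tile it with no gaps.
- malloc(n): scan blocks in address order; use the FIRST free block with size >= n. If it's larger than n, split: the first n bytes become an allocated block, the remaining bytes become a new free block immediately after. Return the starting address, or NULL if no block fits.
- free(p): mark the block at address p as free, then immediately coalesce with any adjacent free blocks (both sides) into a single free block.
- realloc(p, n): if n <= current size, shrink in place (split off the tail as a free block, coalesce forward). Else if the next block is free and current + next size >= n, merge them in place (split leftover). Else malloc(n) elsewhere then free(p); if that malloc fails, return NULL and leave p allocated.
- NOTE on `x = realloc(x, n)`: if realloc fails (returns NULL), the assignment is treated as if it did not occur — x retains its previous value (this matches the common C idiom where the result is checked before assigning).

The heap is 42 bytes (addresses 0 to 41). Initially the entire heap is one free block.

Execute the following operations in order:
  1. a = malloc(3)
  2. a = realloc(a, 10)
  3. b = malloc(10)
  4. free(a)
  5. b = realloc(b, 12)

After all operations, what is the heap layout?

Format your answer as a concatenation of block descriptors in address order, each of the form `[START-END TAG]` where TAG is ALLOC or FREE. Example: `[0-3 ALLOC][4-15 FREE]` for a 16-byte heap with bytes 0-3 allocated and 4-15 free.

Answer: [0-9 FREE][10-21 ALLOC][22-41 FREE]

Derivation:
Op 1: a = malloc(3) -> a = 0; heap: [0-2 ALLOC][3-41 FREE]
Op 2: a = realloc(a, 10) -> a = 0; heap: [0-9 ALLOC][10-41 FREE]
Op 3: b = malloc(10) -> b = 10; heap: [0-9 ALLOC][10-19 ALLOC][20-41 FREE]
Op 4: free(a) -> (freed a); heap: [0-9 FREE][10-19 ALLOC][20-41 FREE]
Op 5: b = realloc(b, 12) -> b = 10; heap: [0-9 FREE][10-21 ALLOC][22-41 FREE]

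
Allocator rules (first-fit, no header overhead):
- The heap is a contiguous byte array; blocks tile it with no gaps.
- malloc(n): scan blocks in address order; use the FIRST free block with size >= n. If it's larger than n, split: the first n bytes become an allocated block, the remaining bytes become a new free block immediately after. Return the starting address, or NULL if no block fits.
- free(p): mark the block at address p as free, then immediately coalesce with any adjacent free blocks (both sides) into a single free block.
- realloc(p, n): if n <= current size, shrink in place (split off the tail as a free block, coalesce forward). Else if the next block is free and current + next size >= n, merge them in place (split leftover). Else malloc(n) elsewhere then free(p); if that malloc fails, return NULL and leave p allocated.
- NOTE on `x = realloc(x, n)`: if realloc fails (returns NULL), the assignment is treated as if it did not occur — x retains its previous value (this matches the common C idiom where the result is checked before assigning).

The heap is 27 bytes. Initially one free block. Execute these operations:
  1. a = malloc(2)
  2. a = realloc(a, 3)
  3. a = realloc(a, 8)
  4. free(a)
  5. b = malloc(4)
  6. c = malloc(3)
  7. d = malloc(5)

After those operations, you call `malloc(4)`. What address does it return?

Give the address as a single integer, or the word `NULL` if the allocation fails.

Answer: 12

Derivation:
Op 1: a = malloc(2) -> a = 0; heap: [0-1 ALLOC][2-26 FREE]
Op 2: a = realloc(a, 3) -> a = 0; heap: [0-2 ALLOC][3-26 FREE]
Op 3: a = realloc(a, 8) -> a = 0; heap: [0-7 ALLOC][8-26 FREE]
Op 4: free(a) -> (freed a); heap: [0-26 FREE]
Op 5: b = malloc(4) -> b = 0; heap: [0-3 ALLOC][4-26 FREE]
Op 6: c = malloc(3) -> c = 4; heap: [0-3 ALLOC][4-6 ALLOC][7-26 FREE]
Op 7: d = malloc(5) -> d = 7; heap: [0-3 ALLOC][4-6 ALLOC][7-11 ALLOC][12-26 FREE]
malloc(4): first-fit scan over [0-3 ALLOC][4-6 ALLOC][7-11 ALLOC][12-26 FREE] -> 12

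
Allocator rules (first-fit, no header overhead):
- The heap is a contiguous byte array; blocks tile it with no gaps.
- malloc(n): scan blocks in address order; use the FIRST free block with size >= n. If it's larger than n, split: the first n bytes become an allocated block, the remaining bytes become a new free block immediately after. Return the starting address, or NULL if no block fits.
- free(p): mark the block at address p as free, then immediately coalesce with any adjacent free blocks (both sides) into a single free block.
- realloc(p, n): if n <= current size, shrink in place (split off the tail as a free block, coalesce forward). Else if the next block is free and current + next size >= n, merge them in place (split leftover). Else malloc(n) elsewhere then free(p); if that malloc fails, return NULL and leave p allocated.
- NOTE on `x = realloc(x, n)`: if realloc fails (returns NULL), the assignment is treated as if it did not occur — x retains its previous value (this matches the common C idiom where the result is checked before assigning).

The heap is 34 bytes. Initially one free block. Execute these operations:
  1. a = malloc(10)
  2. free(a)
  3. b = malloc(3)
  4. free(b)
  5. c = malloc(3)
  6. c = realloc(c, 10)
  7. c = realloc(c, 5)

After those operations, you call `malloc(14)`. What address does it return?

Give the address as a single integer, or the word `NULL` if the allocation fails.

Answer: 5

Derivation:
Op 1: a = malloc(10) -> a = 0; heap: [0-9 ALLOC][10-33 FREE]
Op 2: free(a) -> (freed a); heap: [0-33 FREE]
Op 3: b = malloc(3) -> b = 0; heap: [0-2 ALLOC][3-33 FREE]
Op 4: free(b) -> (freed b); heap: [0-33 FREE]
Op 5: c = malloc(3) -> c = 0; heap: [0-2 ALLOC][3-33 FREE]
Op 6: c = realloc(c, 10) -> c = 0; heap: [0-9 ALLOC][10-33 FREE]
Op 7: c = realloc(c, 5) -> c = 0; heap: [0-4 ALLOC][5-33 FREE]
malloc(14): first-fit scan over [0-4 ALLOC][5-33 FREE] -> 5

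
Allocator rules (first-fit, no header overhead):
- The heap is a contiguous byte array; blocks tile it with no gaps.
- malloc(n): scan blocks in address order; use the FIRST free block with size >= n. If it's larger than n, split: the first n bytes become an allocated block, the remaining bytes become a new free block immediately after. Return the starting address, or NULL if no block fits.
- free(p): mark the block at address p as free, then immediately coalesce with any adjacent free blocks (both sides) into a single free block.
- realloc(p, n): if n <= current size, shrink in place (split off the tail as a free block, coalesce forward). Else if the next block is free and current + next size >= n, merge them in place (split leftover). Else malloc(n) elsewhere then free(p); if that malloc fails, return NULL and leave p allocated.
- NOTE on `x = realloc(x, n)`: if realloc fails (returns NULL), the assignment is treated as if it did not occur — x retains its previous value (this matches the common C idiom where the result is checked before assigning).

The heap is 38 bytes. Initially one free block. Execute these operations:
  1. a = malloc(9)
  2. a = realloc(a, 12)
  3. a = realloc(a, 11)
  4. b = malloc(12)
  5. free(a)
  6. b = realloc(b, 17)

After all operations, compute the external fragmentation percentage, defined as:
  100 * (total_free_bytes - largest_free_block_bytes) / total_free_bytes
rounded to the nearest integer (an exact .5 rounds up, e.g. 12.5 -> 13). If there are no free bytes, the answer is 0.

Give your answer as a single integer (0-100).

Op 1: a = malloc(9) -> a = 0; heap: [0-8 ALLOC][9-37 FREE]
Op 2: a = realloc(a, 12) -> a = 0; heap: [0-11 ALLOC][12-37 FREE]
Op 3: a = realloc(a, 11) -> a = 0; heap: [0-10 ALLOC][11-37 FREE]
Op 4: b = malloc(12) -> b = 11; heap: [0-10 ALLOC][11-22 ALLOC][23-37 FREE]
Op 5: free(a) -> (freed a); heap: [0-10 FREE][11-22 ALLOC][23-37 FREE]
Op 6: b = realloc(b, 17) -> b = 11; heap: [0-10 FREE][11-27 ALLOC][28-37 FREE]
Free blocks: [11 10] total_free=21 largest=11 -> 100*(21-11)/21 = 1000/21 ≈ 47.619 -> rounds to 48

Answer: 48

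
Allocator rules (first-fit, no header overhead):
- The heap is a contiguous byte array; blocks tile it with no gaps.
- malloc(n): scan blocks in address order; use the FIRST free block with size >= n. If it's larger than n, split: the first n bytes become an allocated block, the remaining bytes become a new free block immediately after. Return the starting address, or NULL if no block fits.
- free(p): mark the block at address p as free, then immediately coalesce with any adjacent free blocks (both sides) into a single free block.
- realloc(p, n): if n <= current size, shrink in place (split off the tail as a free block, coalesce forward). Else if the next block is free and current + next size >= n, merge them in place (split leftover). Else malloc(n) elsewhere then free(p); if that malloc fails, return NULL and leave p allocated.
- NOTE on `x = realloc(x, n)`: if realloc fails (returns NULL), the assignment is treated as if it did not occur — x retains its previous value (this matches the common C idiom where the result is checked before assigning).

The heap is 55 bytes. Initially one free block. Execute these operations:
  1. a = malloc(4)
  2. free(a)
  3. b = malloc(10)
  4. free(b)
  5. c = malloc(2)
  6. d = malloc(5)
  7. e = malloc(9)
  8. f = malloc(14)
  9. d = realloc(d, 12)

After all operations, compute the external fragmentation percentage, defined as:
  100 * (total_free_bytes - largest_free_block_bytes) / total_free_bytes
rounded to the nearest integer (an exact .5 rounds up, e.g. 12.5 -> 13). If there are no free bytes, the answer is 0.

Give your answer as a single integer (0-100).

Answer: 28

Derivation:
Op 1: a = malloc(4) -> a = 0; heap: [0-3 ALLOC][4-54 FREE]
Op 2: free(a) -> (freed a); heap: [0-54 FREE]
Op 3: b = malloc(10) -> b = 0; heap: [0-9 ALLOC][10-54 FREE]
Op 4: free(b) -> (freed b); heap: [0-54 FREE]
Op 5: c = malloc(2) -> c = 0; heap: [0-1 ALLOC][2-54 FREE]
Op 6: d = malloc(5) -> d = 2; heap: [0-1 ALLOC][2-6 ALLOC][7-54 FREE]
Op 7: e = malloc(9) -> e = 7; heap: [0-1 ALLOC][2-6 ALLOC][7-15 ALLOC][16-54 FREE]
Op 8: f = malloc(14) -> f = 16; heap: [0-1 ALLOC][2-6 ALLOC][7-15 ALLOC][16-29 ALLOC][30-54 FREE]
Op 9: d = realloc(d, 12) -> d = 30; heap: [0-1 ALLOC][2-6 FREE][7-15 ALLOC][16-29 ALLOC][30-41 ALLOC][42-54 FREE]
Free blocks: [5 13] total_free=18 largest=13 -> 100*(18-13)/18 = 500/18 ≈ 27.778 -> rounds to 28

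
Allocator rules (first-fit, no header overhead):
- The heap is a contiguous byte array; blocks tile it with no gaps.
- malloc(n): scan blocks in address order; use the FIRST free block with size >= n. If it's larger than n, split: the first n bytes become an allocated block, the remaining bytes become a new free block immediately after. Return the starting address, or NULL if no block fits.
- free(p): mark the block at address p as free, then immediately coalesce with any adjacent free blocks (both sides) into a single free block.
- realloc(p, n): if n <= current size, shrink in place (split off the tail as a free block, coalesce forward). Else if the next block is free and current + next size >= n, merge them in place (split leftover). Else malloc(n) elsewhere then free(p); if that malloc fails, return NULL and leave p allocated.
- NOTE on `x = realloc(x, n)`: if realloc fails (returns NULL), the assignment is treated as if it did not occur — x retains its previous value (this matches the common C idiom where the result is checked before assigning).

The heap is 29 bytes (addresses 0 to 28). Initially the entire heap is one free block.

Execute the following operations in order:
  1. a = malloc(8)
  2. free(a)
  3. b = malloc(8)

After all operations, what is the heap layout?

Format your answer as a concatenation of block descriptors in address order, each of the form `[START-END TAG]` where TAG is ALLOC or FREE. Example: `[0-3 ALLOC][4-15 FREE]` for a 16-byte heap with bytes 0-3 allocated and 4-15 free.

Op 1: a = malloc(8) -> a = 0; heap: [0-7 ALLOC][8-28 FREE]
Op 2: free(a) -> (freed a); heap: [0-28 FREE]
Op 3: b = malloc(8) -> b = 0; heap: [0-7 ALLOC][8-28 FREE]

Answer: [0-7 ALLOC][8-28 FREE]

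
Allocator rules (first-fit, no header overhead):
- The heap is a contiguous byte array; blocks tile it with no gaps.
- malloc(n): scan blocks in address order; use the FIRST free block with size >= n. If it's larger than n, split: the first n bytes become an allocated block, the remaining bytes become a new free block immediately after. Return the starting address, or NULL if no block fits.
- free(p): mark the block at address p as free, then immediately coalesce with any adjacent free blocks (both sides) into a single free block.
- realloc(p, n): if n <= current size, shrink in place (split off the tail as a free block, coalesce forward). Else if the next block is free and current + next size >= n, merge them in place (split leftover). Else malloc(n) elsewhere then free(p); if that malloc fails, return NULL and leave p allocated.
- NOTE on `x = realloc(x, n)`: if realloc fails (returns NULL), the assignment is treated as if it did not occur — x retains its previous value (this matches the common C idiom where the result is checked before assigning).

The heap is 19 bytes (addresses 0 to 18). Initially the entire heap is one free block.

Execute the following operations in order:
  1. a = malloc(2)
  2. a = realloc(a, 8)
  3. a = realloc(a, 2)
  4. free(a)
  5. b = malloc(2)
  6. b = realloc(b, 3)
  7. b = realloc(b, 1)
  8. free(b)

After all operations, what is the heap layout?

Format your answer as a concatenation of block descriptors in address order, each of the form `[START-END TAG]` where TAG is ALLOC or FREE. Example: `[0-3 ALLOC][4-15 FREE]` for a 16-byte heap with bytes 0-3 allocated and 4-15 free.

Op 1: a = malloc(2) -> a = 0; heap: [0-1 ALLOC][2-18 FREE]
Op 2: a = realloc(a, 8) -> a = 0; heap: [0-7 ALLOC][8-18 FREE]
Op 3: a = realloc(a, 2) -> a = 0; heap: [0-1 ALLOC][2-18 FREE]
Op 4: free(a) -> (freed a); heap: [0-18 FREE]
Op 5: b = malloc(2) -> b = 0; heap: [0-1 ALLOC][2-18 FREE]
Op 6: b = realloc(b, 3) -> b = 0; heap: [0-2 ALLOC][3-18 FREE]
Op 7: b = realloc(b, 1) -> b = 0; heap: [0-0 ALLOC][1-18 FREE]
Op 8: free(b) -> (freed b); heap: [0-18 FREE]

Answer: [0-18 FREE]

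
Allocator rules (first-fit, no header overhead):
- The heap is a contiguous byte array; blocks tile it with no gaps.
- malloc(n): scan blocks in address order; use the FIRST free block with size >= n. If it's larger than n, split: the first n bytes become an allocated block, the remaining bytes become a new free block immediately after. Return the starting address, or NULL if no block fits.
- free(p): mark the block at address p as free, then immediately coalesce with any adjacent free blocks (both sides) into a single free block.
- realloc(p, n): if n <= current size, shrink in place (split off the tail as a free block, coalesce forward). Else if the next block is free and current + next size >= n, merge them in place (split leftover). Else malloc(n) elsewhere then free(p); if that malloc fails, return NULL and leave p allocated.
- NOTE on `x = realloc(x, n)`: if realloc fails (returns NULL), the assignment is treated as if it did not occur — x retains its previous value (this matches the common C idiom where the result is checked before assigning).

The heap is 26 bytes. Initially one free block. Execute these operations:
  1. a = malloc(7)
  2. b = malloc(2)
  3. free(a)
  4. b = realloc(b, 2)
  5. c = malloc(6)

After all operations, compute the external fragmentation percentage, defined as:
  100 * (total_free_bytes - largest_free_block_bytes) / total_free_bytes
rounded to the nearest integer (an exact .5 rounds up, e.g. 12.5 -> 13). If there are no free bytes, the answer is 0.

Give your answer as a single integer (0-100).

Op 1: a = malloc(7) -> a = 0; heap: [0-6 ALLOC][7-25 FREE]
Op 2: b = malloc(2) -> b = 7; heap: [0-6 ALLOC][7-8 ALLOC][9-25 FREE]
Op 3: free(a) -> (freed a); heap: [0-6 FREE][7-8 ALLOC][9-25 FREE]
Op 4: b = realloc(b, 2) -> b = 7; heap: [0-6 FREE][7-8 ALLOC][9-25 FREE]
Op 5: c = malloc(6) -> c = 0; heap: [0-5 ALLOC][6-6 FREE][7-8 ALLOC][9-25 FREE]
Free blocks: [1 17] total_free=18 largest=17 -> 100*(18-17)/18 = 100/18 ≈ 5.556 -> rounds to 6

Answer: 6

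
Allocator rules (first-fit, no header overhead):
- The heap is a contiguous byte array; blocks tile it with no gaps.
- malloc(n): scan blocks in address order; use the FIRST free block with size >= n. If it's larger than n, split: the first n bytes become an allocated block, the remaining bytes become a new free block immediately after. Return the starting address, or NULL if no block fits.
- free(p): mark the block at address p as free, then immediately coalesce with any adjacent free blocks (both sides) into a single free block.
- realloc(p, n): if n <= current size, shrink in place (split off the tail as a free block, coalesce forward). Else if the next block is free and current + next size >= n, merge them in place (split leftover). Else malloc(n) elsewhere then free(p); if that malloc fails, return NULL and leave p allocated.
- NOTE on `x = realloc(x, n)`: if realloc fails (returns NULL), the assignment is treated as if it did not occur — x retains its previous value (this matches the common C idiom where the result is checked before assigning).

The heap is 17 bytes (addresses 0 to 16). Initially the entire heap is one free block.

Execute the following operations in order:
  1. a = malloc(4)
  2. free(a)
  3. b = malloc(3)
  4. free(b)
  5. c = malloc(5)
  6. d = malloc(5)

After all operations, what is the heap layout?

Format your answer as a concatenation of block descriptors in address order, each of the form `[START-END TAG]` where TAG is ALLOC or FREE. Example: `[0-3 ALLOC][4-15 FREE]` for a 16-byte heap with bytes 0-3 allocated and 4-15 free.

Op 1: a = malloc(4) -> a = 0; heap: [0-3 ALLOC][4-16 FREE]
Op 2: free(a) -> (freed a); heap: [0-16 FREE]
Op 3: b = malloc(3) -> b = 0; heap: [0-2 ALLOC][3-16 FREE]
Op 4: free(b) -> (freed b); heap: [0-16 FREE]
Op 5: c = malloc(5) -> c = 0; heap: [0-4 ALLOC][5-16 FREE]
Op 6: d = malloc(5) -> d = 5; heap: [0-4 ALLOC][5-9 ALLOC][10-16 FREE]

Answer: [0-4 ALLOC][5-9 ALLOC][10-16 FREE]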